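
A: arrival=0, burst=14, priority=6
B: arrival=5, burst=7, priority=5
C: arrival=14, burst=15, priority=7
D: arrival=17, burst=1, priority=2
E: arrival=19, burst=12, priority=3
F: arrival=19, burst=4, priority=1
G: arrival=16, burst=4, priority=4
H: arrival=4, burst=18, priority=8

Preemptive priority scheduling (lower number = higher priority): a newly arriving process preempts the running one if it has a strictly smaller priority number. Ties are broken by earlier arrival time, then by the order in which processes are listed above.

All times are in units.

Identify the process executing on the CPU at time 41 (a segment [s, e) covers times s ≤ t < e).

A

Schedule: | A 0-5 | B 5-12 | A 12-16 | G 16-17 | D 17-18 | G 18-19 | F 19-23 | E 23-35 | G 35-37 | A 37-42 | C 42-57 | H 57-75 |
Completion: A=42  B=12  C=57  D=18  E=35  F=23  G=37  H=75
Turnaround (C−A): A=42  B=7  C=43  D=1  E=16  F=4  G=21  H=71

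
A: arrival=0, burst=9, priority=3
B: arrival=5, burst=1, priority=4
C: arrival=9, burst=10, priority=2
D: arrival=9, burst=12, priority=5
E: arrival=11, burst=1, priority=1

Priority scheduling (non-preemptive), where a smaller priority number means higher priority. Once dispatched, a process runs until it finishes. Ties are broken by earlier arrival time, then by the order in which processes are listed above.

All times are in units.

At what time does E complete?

20

Timeline: | A 0-9 | C 9-19 | E 19-20 | B 20-21 | D 21-33 |
Completion: A=9  B=21  C=19  D=33  E=20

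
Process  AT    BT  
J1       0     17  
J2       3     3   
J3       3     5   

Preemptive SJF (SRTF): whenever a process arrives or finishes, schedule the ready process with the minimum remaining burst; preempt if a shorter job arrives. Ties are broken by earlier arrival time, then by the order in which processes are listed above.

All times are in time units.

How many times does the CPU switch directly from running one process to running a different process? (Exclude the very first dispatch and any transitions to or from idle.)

3

Gantt: | J1 0-3 | J2 3-6 | J3 6-11 | J1 11-25 |
Completion: J1=25  J2=6  J3=11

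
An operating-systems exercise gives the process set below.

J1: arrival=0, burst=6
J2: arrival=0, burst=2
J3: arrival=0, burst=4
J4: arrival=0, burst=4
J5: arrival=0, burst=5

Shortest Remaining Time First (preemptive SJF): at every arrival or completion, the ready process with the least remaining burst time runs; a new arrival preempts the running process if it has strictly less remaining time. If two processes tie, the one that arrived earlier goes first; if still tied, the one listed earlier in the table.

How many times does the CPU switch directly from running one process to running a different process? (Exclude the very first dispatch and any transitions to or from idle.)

Timeline: | J2 0-2 | J3 2-6 | J4 6-10 | J5 10-15 | J1 15-21 |
Completion: J1=21  J2=2  J3=6  J4=10  J5=15

4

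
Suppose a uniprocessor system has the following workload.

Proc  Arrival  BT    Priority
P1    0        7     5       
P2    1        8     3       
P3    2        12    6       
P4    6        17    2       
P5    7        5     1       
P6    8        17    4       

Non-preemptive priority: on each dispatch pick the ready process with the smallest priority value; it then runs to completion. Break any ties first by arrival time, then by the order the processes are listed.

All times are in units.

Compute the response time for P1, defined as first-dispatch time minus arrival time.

0

Schedule: | P1 0-7 | P5 7-12 | P4 12-29 | P2 29-37 | P6 37-54 | P3 54-66 |
Completion: P1=7  P2=37  P3=66  P4=29  P5=12  P6=54
Response(P1) = first start − arrival = 0 − 0 = 0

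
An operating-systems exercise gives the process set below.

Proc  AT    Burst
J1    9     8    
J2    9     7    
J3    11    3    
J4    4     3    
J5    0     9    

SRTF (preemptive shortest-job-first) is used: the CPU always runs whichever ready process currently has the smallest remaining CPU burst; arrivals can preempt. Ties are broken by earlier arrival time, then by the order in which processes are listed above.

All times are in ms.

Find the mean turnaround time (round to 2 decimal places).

Timeline: | J5 0-4 | J4 4-7 | J5 7-12 | J3 12-15 | J2 15-22 | J1 22-30 |
Completion: J1=30  J2=22  J3=15  J4=7  J5=12
Turnaround times: J1=21, J2=13, J3=4, J4=3, J5=12
Average turnaround = (21+13+4+3+12) / 5 = 53/5 = 10.60

10.60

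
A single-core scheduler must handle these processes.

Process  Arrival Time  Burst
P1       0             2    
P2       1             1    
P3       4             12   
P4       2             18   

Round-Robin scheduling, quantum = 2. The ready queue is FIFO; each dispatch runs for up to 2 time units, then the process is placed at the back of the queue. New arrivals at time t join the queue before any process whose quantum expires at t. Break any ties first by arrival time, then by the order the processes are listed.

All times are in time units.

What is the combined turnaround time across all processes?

Gantt: | P1 0-2 | P2 2-3 | P4 3-5 | P3 5-7 | P4 7-9 | P3 9-11 | P4 11-13 | P3 13-15 | P4 15-17 | P3 17-19 | P4 19-21 | P3 21-23 | P4 23-25 | P3 25-27 | P4 27-33 |
Completion: P1=2  P2=3  P3=27  P4=33
Turnaround (C−A): P1=2  P2=2  P3=23  P4=31
Turnaround = completion − arrival: P1=2, P2=2, P3=23, P4=31
Total turnaround = 2 + 2 + 23 + 31 = 58

58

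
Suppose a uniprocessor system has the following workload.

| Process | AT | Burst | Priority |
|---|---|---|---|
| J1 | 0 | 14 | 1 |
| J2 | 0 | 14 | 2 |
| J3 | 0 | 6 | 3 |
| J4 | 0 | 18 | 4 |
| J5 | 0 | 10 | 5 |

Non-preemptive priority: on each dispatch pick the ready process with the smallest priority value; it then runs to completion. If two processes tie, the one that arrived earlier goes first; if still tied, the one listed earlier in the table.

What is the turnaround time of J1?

Schedule: | J1 0-14 | J2 14-28 | J3 28-34 | J4 34-52 | J5 52-62 |
Completion: J1=14  J2=28  J3=34  J4=52  J5=62
Turnaround (C−A): J1=14  J2=28  J3=34  J4=52  J5=62
Turnaround(J1) = completion − arrival = 14 − 0 = 14

14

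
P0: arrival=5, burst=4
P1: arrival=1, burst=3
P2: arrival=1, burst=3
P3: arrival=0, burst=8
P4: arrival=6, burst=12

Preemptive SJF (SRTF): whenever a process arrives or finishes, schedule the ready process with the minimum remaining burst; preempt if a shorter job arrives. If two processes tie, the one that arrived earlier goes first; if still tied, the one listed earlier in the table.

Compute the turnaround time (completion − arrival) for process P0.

Timeline: | P3 0-1 | P1 1-4 | P2 4-7 | P0 7-11 | P3 11-18 | P4 18-30 |
Completion: P0=11  P1=4  P2=7  P3=18  P4=30
Turnaround (C−A): P0=6  P1=3  P2=6  P3=18  P4=24
Turnaround(P0) = completion − arrival = 11 − 5 = 6

6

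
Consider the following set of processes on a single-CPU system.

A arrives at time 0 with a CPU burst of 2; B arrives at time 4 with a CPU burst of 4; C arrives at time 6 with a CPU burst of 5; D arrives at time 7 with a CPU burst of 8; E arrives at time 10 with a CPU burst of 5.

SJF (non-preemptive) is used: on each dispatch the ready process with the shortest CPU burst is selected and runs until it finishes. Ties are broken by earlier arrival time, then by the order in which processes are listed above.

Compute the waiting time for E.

3

Gantt: | A 0-2 | idle 2-4 | B 4-8 | C 8-13 | E 13-18 | D 18-26 |
Completion: A=2  B=8  C=13  D=26  E=18
Turnaround (C−A): A=2  B=4  C=7  D=19  E=8
Waiting(E) = turnaround − burst = 8 − 5 = 3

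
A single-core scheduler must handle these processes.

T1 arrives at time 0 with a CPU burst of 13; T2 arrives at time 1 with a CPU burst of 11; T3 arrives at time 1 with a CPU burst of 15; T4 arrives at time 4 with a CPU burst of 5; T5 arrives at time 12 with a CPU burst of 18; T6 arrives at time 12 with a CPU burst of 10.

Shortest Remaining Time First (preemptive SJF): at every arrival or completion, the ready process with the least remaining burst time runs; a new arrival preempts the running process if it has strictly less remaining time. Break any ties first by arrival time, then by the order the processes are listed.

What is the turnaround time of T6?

Gantt: | T1 0-1 | T2 1-4 | T4 4-9 | T2 9-17 | T6 17-27 | T1 27-39 | T3 39-54 | T5 54-72 |
Completion: T1=39  T2=17  T3=54  T4=9  T5=72  T6=27
Turnaround(T6) = completion − arrival = 27 − 12 = 15

15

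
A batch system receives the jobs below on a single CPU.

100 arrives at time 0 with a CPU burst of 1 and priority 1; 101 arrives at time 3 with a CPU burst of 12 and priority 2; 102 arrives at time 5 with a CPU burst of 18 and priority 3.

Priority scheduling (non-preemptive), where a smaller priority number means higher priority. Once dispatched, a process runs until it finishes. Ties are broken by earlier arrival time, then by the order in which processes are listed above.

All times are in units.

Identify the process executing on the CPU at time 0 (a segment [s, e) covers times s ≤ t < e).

Gantt: | 100 0-1 | idle 1-3 | 101 3-15 | 102 15-33 |
Completion: 100=1  101=15  102=33

100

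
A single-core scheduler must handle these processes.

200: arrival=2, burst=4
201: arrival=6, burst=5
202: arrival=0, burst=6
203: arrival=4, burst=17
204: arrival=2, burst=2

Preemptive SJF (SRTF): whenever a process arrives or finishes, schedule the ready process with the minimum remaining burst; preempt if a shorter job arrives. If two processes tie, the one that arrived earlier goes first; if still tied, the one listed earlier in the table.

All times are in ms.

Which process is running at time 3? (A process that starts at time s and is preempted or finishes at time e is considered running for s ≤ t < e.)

Gantt: | 202 0-2 | 204 2-4 | 202 4-8 | 200 8-12 | 201 12-17 | 203 17-34 |
Completion: 200=12  201=17  202=8  203=34  204=4
Turnaround (C−A): 200=10  201=11  202=8  203=30  204=2

204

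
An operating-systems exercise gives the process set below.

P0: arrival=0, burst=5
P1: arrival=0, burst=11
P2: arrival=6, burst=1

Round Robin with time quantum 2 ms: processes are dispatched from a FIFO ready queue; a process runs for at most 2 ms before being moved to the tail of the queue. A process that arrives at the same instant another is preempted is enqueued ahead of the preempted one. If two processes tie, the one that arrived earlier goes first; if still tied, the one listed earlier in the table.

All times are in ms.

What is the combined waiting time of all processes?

13

Schedule: | P0 0-2 | P1 2-4 | P0 4-6 | P1 6-8 | P2 8-9 | P0 9-10 | P1 10-17 |
Completion: P0=10  P1=17  P2=9
Waiting = turnaround − burst: P0=5, P1=6, P2=2
Total waiting = 5 + 6 + 2 = 13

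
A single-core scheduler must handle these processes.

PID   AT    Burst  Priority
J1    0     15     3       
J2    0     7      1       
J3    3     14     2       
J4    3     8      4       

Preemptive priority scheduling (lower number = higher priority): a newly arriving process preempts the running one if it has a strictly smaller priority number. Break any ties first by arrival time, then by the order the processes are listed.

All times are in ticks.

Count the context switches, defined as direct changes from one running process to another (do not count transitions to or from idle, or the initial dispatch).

Schedule: | J2 0-7 | J3 7-21 | J1 21-36 | J4 36-44 |
Completion: J1=36  J2=7  J3=21  J4=44

3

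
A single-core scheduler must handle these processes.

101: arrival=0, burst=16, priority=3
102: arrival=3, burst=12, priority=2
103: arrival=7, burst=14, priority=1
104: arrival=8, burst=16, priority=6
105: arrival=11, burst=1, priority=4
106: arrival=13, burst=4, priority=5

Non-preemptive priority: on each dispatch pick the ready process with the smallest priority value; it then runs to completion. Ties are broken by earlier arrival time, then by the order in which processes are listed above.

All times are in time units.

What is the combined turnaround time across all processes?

Timeline: | 101 0-16 | 103 16-30 | 102 30-42 | 105 42-43 | 106 43-47 | 104 47-63 |
Completion: 101=16  102=42  103=30  104=63  105=43  106=47
Turnaround (C−A): 101=16  102=39  103=23  104=55  105=32  106=34
Turnaround = completion − arrival: 101=16, 102=39, 103=23, 104=55, 105=32, 106=34
Total turnaround = 16 + 39 + 23 + 55 + 32 + 34 = 199

199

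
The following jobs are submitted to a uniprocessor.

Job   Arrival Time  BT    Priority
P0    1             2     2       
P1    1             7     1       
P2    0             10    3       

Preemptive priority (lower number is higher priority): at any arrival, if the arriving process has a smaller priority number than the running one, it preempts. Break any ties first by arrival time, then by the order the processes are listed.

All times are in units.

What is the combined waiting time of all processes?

Timeline: | P2 0-1 | P1 1-8 | P0 8-10 | P2 10-19 |
Completion: P0=10  P1=8  P2=19
Waiting = turnaround − burst: P0=7, P1=0, P2=9
Total waiting = 7 + 0 + 9 = 16

16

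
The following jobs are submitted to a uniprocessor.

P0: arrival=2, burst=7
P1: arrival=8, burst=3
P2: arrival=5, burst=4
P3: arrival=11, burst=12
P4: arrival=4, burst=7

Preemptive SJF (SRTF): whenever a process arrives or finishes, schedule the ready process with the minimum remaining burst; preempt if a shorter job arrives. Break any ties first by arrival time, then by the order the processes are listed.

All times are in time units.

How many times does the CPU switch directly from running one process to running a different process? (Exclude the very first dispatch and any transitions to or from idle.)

Timeline: | idle 0-2 | P0 2-9 | P1 9-12 | P2 12-16 | P4 16-23 | P3 23-35 |
Completion: P0=9  P1=12  P2=16  P3=35  P4=23
Turnaround (C−A): P0=7  P1=4  P2=11  P3=24  P4=19

4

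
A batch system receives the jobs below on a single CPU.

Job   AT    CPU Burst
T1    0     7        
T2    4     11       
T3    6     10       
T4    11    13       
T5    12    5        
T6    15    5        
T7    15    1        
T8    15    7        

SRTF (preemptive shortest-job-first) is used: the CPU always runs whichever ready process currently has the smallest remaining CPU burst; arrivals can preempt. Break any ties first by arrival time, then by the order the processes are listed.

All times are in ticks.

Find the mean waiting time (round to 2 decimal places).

11.88

Timeline: | T1 0-7 | T3 7-15 | T7 15-16 | T3 16-18 | T5 18-23 | T6 23-28 | T8 28-35 | T2 35-46 | T4 46-59 |
Completion: T1=7  T2=46  T3=18  T4=59  T5=23  T6=28  T7=16  T8=35
Waiting times: T1=0, T2=31, T3=2, T4=35, T5=6, T6=8, T7=0, T8=13
Average waiting = (0+31+2+35+6+8+0+13) / 8 = 95/8 = 11.88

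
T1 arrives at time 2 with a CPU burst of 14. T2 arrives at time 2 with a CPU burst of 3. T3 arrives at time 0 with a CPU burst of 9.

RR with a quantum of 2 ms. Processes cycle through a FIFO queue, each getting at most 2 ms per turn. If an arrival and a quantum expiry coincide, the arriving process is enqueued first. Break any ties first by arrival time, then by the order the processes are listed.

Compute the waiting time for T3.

11

Timeline: | T3 0-2 | T1 2-4 | T2 4-6 | T3 6-8 | T1 8-10 | T2 10-11 | T3 11-13 | T1 13-15 | T3 15-17 | T1 17-19 | T3 19-20 | T1 20-26 |
Completion: T1=26  T2=11  T3=20
Turnaround (C−A): T1=24  T2=9  T3=20
Waiting(T3) = turnaround − burst = 20 − 9 = 11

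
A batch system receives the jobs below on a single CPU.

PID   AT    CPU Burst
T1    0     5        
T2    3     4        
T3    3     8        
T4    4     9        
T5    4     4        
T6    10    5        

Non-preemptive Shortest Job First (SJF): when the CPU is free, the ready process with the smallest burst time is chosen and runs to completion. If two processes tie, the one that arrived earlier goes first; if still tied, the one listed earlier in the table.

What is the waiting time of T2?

Schedule: | T1 0-5 | T2 5-9 | T5 9-13 | T6 13-18 | T3 18-26 | T4 26-35 |
Completion: T1=5  T2=9  T3=26  T4=35  T5=13  T6=18
Turnaround (C−A): T1=5  T2=6  T3=23  T4=31  T5=9  T6=8
Waiting(T2) = turnaround − burst = 6 − 4 = 2

2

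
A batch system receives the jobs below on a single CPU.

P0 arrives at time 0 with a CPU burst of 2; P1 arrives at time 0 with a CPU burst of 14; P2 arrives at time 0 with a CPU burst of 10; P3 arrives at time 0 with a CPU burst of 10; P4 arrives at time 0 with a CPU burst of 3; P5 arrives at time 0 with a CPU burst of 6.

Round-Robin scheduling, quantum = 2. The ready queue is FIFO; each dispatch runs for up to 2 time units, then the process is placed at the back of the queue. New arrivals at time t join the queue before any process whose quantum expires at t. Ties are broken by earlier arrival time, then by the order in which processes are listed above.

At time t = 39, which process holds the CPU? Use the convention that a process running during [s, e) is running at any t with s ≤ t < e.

P3

Timeline: | P0 0-2 | P1 2-4 | P2 4-6 | P3 6-8 | P4 8-10 | P5 10-12 | P1 12-14 | P2 14-16 | P3 16-18 | P4 18-19 | P5 19-21 | P1 21-23 | P2 23-25 | P3 25-27 | P5 27-29 | P1 29-31 | P2 31-33 | P3 33-35 | P1 35-37 | P2 37-39 | P3 39-41 | P1 41-45 |
Completion: P0=2  P1=45  P2=39  P3=41  P4=19  P5=29
Turnaround (C−A): P0=2  P1=45  P2=39  P3=41  P4=19  P5=29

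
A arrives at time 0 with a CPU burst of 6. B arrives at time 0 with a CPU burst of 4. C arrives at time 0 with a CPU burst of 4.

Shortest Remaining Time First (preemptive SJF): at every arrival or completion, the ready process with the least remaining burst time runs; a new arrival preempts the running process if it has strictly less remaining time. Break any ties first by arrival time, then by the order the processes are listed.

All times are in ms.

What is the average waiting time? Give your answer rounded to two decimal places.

Schedule: | B 0-4 | C 4-8 | A 8-14 |
Completion: A=14  B=4  C=8
Turnaround (C−A): A=14  B=4  C=8
Waiting times: A=8, B=0, C=4
Average waiting = (8+0+4) / 3 = 12/3 = 4.00

4.00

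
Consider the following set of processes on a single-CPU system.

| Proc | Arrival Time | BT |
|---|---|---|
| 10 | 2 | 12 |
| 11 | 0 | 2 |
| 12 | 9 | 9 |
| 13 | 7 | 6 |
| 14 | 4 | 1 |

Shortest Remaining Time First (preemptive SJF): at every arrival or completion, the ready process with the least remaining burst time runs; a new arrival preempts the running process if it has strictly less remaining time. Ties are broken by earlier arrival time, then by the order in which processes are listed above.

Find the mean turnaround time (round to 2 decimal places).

9.80

Schedule: | 11 0-2 | 10 2-4 | 14 4-5 | 10 5-7 | 13 7-13 | 10 13-21 | 12 21-30 |
Completion: 10=21  11=2  12=30  13=13  14=5
Turnaround (C−A): 10=19  11=2  12=21  13=6  14=1
Turnaround times: 10=19, 11=2, 12=21, 13=6, 14=1
Average turnaround = (19+2+21+6+1) / 5 = 49/5 = 9.80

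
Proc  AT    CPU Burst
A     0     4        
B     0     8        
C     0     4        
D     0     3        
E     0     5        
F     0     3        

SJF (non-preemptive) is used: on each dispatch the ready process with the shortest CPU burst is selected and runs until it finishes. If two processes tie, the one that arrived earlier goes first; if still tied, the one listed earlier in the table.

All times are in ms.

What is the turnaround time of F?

Gantt: | D 0-3 | F 3-6 | A 6-10 | C 10-14 | E 14-19 | B 19-27 |
Completion: A=10  B=27  C=14  D=3  E=19  F=6
Turnaround (C−A): A=10  B=27  C=14  D=3  E=19  F=6
Turnaround(F) = completion − arrival = 6 − 0 = 6

6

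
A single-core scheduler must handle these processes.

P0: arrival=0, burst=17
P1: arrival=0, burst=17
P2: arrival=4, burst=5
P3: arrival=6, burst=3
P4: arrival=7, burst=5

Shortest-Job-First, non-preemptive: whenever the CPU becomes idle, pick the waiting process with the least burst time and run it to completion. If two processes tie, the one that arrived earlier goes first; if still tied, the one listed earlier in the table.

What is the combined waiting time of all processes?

75

Timeline: | P0 0-17 | P3 17-20 | P2 20-25 | P4 25-30 | P1 30-47 |
Completion: P0=17  P1=47  P2=25  P3=20  P4=30
Waiting = turnaround − burst: P0=0, P1=30, P2=16, P3=11, P4=18
Total waiting = 0 + 30 + 16 + 11 + 18 = 75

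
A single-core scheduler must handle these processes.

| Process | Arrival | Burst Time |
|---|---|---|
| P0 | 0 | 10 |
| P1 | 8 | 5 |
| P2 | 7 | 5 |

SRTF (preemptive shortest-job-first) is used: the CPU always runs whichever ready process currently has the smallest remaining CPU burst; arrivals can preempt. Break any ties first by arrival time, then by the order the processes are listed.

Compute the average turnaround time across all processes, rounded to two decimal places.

Schedule: | P0 0-10 | P2 10-15 | P1 15-20 |
Completion: P0=10  P1=20  P2=15
Turnaround (C−A): P0=10  P1=12  P2=8
Turnaround times: P0=10, P1=12, P2=8
Average turnaround = (10+12+8) / 3 = 30/3 = 10.00

10.00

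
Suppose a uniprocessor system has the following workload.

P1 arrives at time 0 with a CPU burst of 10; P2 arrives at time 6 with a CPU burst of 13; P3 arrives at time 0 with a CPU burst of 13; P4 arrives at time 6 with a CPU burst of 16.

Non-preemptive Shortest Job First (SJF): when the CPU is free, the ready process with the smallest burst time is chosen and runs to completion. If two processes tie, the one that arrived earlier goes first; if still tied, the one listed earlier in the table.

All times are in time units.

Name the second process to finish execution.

Schedule: | P1 0-10 | P3 10-23 | P2 23-36 | P4 36-52 |
Completion: P1=10  P2=36  P3=23  P4=52
Turnaround (C−A): P1=10  P2=30  P3=23  P4=46
Finish order: P1 → P3 → P2 → P4

P3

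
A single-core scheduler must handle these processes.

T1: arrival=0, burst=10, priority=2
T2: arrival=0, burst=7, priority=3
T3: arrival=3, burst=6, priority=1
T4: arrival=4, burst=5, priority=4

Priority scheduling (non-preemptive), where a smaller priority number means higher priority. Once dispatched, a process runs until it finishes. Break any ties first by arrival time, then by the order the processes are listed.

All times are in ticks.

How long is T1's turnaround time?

10

Schedule: | T1 0-10 | T3 10-16 | T2 16-23 | T4 23-28 |
Completion: T1=10  T2=23  T3=16  T4=28
Turnaround(T1) = completion − arrival = 10 − 0 = 10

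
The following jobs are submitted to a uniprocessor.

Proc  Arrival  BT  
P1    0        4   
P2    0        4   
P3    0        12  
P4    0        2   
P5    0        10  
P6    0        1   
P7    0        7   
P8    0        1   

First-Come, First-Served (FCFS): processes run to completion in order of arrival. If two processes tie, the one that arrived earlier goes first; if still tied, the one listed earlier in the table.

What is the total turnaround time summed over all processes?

200

Gantt: | P1 0-4 | P2 4-8 | P3 8-20 | P4 20-22 | P5 22-32 | P6 32-33 | P7 33-40 | P8 40-41 |
Completion: P1=4  P2=8  P3=20  P4=22  P5=32  P6=33  P7=40  P8=41
Turnaround = completion − arrival: P1=4, P2=8, P3=20, P4=22, P5=32, P6=33, P7=40, P8=41
Total turnaround = 4 + 8 + 20 + 22 + 32 + 33 + 40 + 41 = 200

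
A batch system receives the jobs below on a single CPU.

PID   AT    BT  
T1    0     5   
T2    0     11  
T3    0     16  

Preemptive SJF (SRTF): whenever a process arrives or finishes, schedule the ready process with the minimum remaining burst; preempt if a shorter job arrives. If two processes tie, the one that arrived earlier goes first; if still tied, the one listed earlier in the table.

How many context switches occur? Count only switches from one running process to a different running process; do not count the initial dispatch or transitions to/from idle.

Gantt: | T1 0-5 | T2 5-16 | T3 16-32 |
Completion: T1=5  T2=16  T3=32
Turnaround (C−A): T1=5  T2=16  T3=32

2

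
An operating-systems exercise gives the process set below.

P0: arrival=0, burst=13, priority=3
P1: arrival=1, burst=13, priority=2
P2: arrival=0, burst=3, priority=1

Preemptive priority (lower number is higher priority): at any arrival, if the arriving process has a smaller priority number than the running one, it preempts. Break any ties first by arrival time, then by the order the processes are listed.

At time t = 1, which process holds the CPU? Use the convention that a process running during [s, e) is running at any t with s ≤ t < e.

P2

Gantt: | P2 0-3 | P1 3-16 | P0 16-29 |
Completion: P0=29  P1=16  P2=3
Turnaround (C−A): P0=29  P1=15  P2=3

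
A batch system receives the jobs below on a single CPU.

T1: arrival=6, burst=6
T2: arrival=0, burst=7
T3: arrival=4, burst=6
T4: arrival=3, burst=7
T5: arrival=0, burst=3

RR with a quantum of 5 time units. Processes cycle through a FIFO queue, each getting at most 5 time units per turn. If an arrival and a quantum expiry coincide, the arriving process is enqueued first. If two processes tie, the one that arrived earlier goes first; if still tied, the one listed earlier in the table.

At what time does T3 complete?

28

Gantt: | T2 0-5 | T5 5-8 | T4 8-13 | T3 13-18 | T2 18-20 | T1 20-25 | T4 25-27 | T3 27-28 | T1 28-29 |
Completion: T1=29  T2=20  T3=28  T4=27  T5=8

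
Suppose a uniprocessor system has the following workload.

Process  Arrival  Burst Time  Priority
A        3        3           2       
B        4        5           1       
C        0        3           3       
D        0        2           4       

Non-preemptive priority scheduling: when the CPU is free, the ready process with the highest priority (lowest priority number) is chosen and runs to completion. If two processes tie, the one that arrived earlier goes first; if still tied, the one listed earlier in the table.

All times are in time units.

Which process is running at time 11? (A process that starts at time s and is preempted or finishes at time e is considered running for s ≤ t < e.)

Timeline: | C 0-3 | A 3-6 | B 6-11 | D 11-13 |
Completion: A=6  B=11  C=3  D=13

D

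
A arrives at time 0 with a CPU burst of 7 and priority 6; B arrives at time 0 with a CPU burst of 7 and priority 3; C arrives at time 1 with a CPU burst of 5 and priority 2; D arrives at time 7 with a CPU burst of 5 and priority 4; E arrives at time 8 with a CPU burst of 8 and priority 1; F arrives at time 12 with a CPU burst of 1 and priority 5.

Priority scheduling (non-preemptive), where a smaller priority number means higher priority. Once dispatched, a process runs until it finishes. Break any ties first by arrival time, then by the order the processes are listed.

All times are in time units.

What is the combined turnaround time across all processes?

95

Schedule: | B 0-7 | C 7-12 | E 12-20 | D 20-25 | F 25-26 | A 26-33 |
Completion: A=33  B=7  C=12  D=25  E=20  F=26
Turnaround = completion − arrival: A=33, B=7, C=11, D=18, E=12, F=14
Total turnaround = 33 + 7 + 11 + 18 + 12 + 14 = 95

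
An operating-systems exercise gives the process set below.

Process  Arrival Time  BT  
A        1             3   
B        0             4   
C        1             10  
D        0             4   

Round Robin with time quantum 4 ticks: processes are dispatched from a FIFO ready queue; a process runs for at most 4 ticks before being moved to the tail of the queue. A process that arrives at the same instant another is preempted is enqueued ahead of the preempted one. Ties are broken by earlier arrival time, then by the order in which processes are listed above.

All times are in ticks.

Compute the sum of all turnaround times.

Gantt: | B 0-4 | D 4-8 | A 8-11 | C 11-21 |
Completion: A=11  B=4  C=21  D=8
Turnaround = completion − arrival: A=10, B=4, C=20, D=8
Total turnaround = 10 + 4 + 20 + 8 = 42

42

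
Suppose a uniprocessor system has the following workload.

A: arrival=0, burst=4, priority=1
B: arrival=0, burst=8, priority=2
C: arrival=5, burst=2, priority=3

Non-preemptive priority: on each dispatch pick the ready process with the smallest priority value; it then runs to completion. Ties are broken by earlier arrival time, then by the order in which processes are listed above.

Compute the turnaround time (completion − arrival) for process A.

4

Timeline: | A 0-4 | B 4-12 | C 12-14 |
Completion: A=4  B=12  C=14
Turnaround(A) = completion − arrival = 4 − 0 = 4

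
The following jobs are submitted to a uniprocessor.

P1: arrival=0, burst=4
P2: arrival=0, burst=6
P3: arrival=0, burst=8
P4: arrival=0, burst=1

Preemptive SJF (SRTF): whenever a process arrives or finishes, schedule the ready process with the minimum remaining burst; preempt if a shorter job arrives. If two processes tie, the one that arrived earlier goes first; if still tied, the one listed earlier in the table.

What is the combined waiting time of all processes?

Timeline: | P4 0-1 | P1 1-5 | P2 5-11 | P3 11-19 |
Completion: P1=5  P2=11  P3=19  P4=1
Turnaround (C−A): P1=5  P2=11  P3=19  P4=1
Waiting = turnaround − burst: P1=1, P2=5, P3=11, P4=0
Total waiting = 1 + 5 + 11 + 0 = 17

17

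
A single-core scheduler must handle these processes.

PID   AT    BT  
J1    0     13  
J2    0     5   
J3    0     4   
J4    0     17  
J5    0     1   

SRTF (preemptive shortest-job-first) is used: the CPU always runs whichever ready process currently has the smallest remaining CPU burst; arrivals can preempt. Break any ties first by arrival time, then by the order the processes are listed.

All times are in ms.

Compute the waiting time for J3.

1

Gantt: | J5 0-1 | J3 1-5 | J2 5-10 | J1 10-23 | J4 23-40 |
Completion: J1=23  J2=10  J3=5  J4=40  J5=1
Turnaround (C−A): J1=23  J2=10  J3=5  J4=40  J5=1
Waiting(J3) = turnaround − burst = 5 − 4 = 1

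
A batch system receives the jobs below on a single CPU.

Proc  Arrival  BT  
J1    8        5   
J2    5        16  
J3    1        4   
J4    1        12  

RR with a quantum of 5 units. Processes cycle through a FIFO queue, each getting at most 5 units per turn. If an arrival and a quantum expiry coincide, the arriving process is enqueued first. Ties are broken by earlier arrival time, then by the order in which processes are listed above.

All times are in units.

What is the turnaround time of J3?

4

Timeline: | idle 0-1 | J3 1-5 | J4 5-10 | J2 10-15 | J1 15-20 | J4 20-25 | J2 25-30 | J4 30-32 | J2 32-38 |
Completion: J1=20  J2=38  J3=5  J4=32
Turnaround (C−A): J1=12  J2=33  J3=4  J4=31
Turnaround(J3) = completion − arrival = 5 − 1 = 4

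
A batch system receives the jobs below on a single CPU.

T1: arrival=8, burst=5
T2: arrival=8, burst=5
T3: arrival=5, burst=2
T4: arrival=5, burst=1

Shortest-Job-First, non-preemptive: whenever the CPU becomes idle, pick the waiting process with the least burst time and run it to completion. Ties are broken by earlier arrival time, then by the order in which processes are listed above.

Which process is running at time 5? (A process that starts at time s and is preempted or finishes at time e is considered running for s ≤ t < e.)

Schedule: | idle 0-5 | T4 5-6 | T3 6-8 | T1 8-13 | T2 13-18 |
Completion: T1=13  T2=18  T3=8  T4=6

T4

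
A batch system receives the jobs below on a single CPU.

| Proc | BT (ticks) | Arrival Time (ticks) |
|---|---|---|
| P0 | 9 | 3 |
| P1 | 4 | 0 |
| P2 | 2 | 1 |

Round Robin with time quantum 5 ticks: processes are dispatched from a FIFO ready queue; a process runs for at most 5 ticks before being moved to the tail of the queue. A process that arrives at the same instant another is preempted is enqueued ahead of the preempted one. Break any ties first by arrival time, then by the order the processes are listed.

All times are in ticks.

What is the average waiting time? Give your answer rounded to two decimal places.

Schedule: | P1 0-4 | P2 4-6 | P0 6-15 |
Completion: P0=15  P1=4  P2=6
Turnaround (C−A): P0=12  P1=4  P2=5
Waiting times: P0=3, P1=0, P2=3
Average waiting = (3+0+3) / 3 = 6/3 = 2.00

2.00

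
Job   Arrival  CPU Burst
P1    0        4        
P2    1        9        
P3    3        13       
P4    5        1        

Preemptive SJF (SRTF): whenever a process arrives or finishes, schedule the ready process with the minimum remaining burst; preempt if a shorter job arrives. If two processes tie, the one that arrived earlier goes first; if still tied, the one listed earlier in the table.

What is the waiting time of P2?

Gantt: | P1 0-4 | P2 4-5 | P4 5-6 | P2 6-14 | P3 14-27 |
Completion: P1=4  P2=14  P3=27  P4=6
Turnaround (C−A): P1=4  P2=13  P3=24  P4=1
Waiting(P2) = turnaround − burst = 13 − 9 = 4

4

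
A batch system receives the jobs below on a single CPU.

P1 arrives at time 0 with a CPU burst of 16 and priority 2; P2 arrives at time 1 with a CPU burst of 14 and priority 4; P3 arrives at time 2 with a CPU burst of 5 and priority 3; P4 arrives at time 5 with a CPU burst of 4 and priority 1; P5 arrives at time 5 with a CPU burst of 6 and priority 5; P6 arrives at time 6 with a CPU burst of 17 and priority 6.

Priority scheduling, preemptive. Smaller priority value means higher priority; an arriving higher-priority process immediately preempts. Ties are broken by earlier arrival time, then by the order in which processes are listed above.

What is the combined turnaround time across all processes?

181

Timeline: | P1 0-5 | P4 5-9 | P1 9-20 | P3 20-25 | P2 25-39 | P5 39-45 | P6 45-62 |
Completion: P1=20  P2=39  P3=25  P4=9  P5=45  P6=62
Turnaround (C−A): P1=20  P2=38  P3=23  P4=4  P5=40  P6=56
Turnaround = completion − arrival: P1=20, P2=38, P3=23, P4=4, P5=40, P6=56
Total turnaround = 20 + 38 + 23 + 4 + 40 + 56 = 181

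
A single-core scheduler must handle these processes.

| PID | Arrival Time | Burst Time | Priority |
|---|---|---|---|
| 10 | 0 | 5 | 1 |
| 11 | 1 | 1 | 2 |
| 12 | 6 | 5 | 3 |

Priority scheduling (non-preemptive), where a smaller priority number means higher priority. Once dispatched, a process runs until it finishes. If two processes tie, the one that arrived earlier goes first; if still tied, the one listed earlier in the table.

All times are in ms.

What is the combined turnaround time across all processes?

15

Gantt: | 10 0-5 | 11 5-6 | 12 6-11 |
Completion: 10=5  11=6  12=11
Turnaround = completion − arrival: 10=5, 11=5, 12=5
Total turnaround = 5 + 5 + 5 = 15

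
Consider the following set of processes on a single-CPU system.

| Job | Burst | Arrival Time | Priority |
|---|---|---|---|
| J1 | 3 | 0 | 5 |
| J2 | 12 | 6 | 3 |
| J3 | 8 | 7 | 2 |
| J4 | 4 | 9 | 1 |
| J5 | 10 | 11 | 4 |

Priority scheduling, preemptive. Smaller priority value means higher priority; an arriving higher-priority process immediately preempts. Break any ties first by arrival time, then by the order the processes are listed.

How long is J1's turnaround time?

Gantt: | J1 0-3 | idle 3-6 | J2 6-7 | J3 7-9 | J4 9-13 | J3 13-19 | J2 19-30 | J5 30-40 |
Completion: J1=3  J2=30  J3=19  J4=13  J5=40
Turnaround (C−A): J1=3  J2=24  J3=12  J4=4  J5=29
Turnaround(J1) = completion − arrival = 3 − 0 = 3

3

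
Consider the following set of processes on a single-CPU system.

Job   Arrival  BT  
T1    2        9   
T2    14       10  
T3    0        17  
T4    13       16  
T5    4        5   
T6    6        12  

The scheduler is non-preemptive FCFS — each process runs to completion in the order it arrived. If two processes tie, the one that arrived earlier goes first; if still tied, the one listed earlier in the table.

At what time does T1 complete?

Gantt: | T3 0-17 | T1 17-26 | T5 26-31 | T6 31-43 | T4 43-59 | T2 59-69 |
Completion: T1=26  T2=69  T3=17  T4=59  T5=31  T6=43

26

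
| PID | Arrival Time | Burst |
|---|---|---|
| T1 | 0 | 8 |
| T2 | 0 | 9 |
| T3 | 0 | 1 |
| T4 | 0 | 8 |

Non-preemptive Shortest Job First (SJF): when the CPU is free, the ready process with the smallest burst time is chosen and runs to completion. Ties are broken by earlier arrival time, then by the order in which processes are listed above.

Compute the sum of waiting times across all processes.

27

Gantt: | T3 0-1 | T1 1-9 | T4 9-17 | T2 17-26 |
Completion: T1=9  T2=26  T3=1  T4=17
Waiting = turnaround − burst: T1=1, T2=17, T3=0, T4=9
Total waiting = 1 + 17 + 0 + 9 = 27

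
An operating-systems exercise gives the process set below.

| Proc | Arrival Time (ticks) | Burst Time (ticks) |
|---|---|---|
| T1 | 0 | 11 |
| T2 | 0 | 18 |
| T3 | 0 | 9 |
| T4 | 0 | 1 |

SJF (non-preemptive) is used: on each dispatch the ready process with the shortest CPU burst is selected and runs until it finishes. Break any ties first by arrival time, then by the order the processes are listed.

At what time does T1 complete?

Timeline: | T4 0-1 | T3 1-10 | T1 10-21 | T2 21-39 |
Completion: T1=21  T2=39  T3=10  T4=1

21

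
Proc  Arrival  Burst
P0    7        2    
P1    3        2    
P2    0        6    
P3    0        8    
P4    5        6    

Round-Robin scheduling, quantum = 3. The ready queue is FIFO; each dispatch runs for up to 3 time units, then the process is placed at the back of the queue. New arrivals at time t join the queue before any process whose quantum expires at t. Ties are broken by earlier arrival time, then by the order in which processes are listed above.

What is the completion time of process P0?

Schedule: | P2 0-3 | P3 3-6 | P1 6-8 | P2 8-11 | P4 11-14 | P3 14-17 | P0 17-19 | P4 19-22 | P3 22-24 |
Completion: P0=19  P1=8  P2=11  P3=24  P4=22
Turnaround (C−A): P0=12  P1=5  P2=11  P3=24  P4=17

19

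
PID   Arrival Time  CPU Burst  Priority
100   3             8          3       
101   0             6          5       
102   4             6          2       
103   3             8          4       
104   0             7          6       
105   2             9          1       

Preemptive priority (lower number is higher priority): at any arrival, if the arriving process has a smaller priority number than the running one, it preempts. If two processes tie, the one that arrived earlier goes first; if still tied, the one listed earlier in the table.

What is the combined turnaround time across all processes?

Gantt: | 101 0-2 | 105 2-11 | 102 11-17 | 100 17-25 | 103 25-33 | 101 33-37 | 104 37-44 |
Completion: 100=25  101=37  102=17  103=33  104=44  105=11
Turnaround (C−A): 100=22  101=37  102=13  103=30  104=44  105=9
Turnaround = completion − arrival: 100=22, 101=37, 102=13, 103=30, 104=44, 105=9
Total turnaround = 22 + 37 + 13 + 30 + 44 + 9 = 155

155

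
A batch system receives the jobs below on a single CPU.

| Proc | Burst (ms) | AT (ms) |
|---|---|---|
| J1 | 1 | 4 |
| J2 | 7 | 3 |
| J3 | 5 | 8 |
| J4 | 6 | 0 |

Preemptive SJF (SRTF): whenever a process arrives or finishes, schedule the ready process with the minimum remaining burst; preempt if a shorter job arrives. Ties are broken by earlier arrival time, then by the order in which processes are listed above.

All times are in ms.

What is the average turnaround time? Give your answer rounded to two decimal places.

7.25

Gantt: | J4 0-4 | J1 4-5 | J4 5-7 | J2 7-8 | J3 8-13 | J2 13-19 |
Completion: J1=5  J2=19  J3=13  J4=7
Turnaround (C−A): J1=1  J2=16  J3=5  J4=7
Turnaround times: J1=1, J2=16, J3=5, J4=7
Average turnaround = (1+16+5+7) / 4 = 29/4 = 7.25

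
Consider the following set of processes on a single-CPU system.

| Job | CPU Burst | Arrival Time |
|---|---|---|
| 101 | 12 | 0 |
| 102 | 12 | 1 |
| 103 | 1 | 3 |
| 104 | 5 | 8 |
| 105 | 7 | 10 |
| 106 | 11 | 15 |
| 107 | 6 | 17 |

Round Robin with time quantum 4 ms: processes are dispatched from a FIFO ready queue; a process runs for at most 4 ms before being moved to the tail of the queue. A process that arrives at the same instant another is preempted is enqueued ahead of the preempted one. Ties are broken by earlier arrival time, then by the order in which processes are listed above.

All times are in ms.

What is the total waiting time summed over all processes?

160

Timeline: | 101 0-4 | 102 4-8 | 103 8-9 | 101 9-13 | 104 13-17 | 102 17-21 | 105 21-25 | 101 25-29 | 106 29-33 | 107 33-37 | 104 37-38 | 102 38-42 | 105 42-45 | 106 45-49 | 107 49-51 | 106 51-54 |
Completion: 101=29  102=42  103=9  104=38  105=45  106=54  107=51
Turnaround (C−A): 101=29  102=41  103=6  104=30  105=35  106=39  107=34
Waiting = turnaround − burst: 101=17, 102=29, 103=5, 104=25, 105=28, 106=28, 107=28
Total waiting = 17 + 29 + 5 + 25 + 28 + 28 + 28 = 160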